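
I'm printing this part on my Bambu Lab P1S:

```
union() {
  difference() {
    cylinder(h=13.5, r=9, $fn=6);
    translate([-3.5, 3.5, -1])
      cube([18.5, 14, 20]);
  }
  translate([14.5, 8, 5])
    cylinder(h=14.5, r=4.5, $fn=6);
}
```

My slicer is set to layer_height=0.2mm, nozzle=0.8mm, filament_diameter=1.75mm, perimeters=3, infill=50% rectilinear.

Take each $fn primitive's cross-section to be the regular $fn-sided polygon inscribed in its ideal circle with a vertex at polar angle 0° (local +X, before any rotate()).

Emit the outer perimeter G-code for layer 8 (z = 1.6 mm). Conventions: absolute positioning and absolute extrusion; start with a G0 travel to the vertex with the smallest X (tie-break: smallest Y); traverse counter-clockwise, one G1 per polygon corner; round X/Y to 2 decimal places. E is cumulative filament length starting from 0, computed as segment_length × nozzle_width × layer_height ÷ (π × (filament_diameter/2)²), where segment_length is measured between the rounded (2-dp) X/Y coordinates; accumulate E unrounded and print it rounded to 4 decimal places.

At z = 1.6 mm: the cylinder: section is a regular 6-gon, circumradius r=9; the cube at (-3.5, 3.5) (footprint 18.5×14) is included at this height; Taking the first minus the rest: starting from the r=9 cylinder, the 18.5×14 cube at (-3.5, 3.5) partially overlaps it — only the 39.68 mm² overlap (of its 259.00 mm²) is removed, clipping the outline — 1 connected region; the cylinder at (14.5, 8) is not intersected at this z (z outside [5, 19.5]); Merging all regions: only the result so far is present, so the union is just that shape — 1 connected region. The outline is a single polygon with 8 vertices. Extrusion per mm of travel: 0.8 × 0.2 / (π × 0.875²) = 0.066520. Accumulating E over each segment gives final E = 3.7118.

G0 X-9.00 Y0.00 Z1.60
G1 X-4.50 Y-7.79 E0.5984
G1 X4.50 Y-7.79 E1.1971
G1 X9.00 Y0.00 E1.7956
G1 X6.98 Y3.50 E2.0644
G1 X-3.50 Y3.50 E2.7615
G1 X-3.50 Y7.79 E3.0469
G1 X-4.50 Y7.79 E3.1134
G1 X-9.00 Y0.00 E3.7118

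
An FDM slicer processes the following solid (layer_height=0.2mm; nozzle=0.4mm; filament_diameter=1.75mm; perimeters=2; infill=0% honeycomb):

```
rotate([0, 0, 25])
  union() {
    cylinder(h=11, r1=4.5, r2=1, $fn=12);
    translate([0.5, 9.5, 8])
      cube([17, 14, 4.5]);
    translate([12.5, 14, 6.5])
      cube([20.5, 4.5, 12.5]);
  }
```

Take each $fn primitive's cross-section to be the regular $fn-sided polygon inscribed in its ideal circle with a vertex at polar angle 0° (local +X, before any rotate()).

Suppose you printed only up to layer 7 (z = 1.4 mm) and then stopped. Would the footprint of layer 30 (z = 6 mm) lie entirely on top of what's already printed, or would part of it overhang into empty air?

entirely on top

Compare the two slices. At z = 1.4: the cone (r1=4.5→r2=1) has section circumradius 4.055 here — a regular 12-gon (area = (12/2)·4.055²·sin(360°/12) = 49.32 mm²); the cube at (0.5, 9.5) does not reach this height (z outside [8, 12.5]); the cube at (12.5, 14) is not intersected at this z (z outside [6.5, 19]); Taking the union: only the cone is present, so the union is just that shape — area = 49.32 mm²; (rotated 25° about Z; rotation is an isometry so areas/perimeters/island counts are preserved). At z = 6: the cone (r1=4.5→r2=1) has section circumradius 2.591 here — a regular 12-gon (area = (12/2)·2.591²·sin(360°/12) = 20.14 mm²); the cube at (0.5, 9.5) is absent (z outside [8, 12.5]); the cube at (12.5, 14) is not intersected at this z (z outside [6.5, 19]); Merging all regions: only the cone is present, so the union is just that shape — area = 20.14 mm²; (rotated 25° about Z; rotation is an isometry so areas/perimeters/island counts are preserved). Checking containment: the cross-section at z = 6 is a subset of the cross-section at z = 1.4.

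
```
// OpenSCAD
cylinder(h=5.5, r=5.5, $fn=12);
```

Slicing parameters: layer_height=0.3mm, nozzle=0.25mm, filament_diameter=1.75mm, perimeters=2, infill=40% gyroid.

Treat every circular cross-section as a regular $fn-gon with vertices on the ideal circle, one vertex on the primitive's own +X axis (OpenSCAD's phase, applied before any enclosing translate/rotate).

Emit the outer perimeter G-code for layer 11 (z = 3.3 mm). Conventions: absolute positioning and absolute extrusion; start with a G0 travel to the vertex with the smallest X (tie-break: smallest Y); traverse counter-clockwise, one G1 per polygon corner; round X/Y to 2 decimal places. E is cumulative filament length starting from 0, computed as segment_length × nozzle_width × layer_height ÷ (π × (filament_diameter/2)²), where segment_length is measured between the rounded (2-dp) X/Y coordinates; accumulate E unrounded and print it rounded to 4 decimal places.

At z = 3.3 mm: the r=5.5 cylinder gives a regular 12-gon of circumradius 5.5 (constant along its height). The outline is a single polygon with 12 vertices. Extrusion per mm of travel: 0.25 × 0.3 / (π × 0.875²) = 0.031181. Accumulating E over each segment gives final E = 1.0649.

G0 X-5.50 Y0.00 Z3.30
G1 X-4.76 Y-2.75 E0.0888
G1 X-2.75 Y-4.76 E0.1774
G1 X0.00 Y-5.50 E0.2662
G1 X2.75 Y-4.76 E0.3550
G1 X4.76 Y-2.75 E0.4437
G1 X5.50 Y0.00 E0.5325
G1 X4.76 Y2.75 E0.6213
G1 X2.75 Y4.76 E0.7099
G1 X0.00 Y5.50 E0.7987
G1 X-2.75 Y4.76 E0.8875
G1 X-4.76 Y2.75 E0.9761
G1 X-5.50 Y0.00 E1.0649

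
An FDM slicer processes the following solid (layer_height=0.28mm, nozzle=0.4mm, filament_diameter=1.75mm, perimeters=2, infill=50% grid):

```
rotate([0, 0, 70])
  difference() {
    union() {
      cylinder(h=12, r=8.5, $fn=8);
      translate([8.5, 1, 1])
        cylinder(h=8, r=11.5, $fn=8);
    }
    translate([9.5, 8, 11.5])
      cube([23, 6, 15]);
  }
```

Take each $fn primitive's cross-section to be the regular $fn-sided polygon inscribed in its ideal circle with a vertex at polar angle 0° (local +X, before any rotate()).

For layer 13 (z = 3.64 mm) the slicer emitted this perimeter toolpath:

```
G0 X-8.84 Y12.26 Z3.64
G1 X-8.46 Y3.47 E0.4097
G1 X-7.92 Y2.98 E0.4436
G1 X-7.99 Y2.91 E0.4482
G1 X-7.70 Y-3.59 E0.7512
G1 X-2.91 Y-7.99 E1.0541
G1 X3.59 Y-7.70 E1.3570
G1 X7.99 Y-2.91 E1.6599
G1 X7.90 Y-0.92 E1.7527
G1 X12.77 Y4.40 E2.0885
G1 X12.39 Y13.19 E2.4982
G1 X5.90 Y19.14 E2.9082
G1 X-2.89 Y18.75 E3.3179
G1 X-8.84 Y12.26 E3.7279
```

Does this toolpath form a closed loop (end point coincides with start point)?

yes

Start point (G0): (-8.84, 12.26). End point (last G1): the path returns to the start — closed.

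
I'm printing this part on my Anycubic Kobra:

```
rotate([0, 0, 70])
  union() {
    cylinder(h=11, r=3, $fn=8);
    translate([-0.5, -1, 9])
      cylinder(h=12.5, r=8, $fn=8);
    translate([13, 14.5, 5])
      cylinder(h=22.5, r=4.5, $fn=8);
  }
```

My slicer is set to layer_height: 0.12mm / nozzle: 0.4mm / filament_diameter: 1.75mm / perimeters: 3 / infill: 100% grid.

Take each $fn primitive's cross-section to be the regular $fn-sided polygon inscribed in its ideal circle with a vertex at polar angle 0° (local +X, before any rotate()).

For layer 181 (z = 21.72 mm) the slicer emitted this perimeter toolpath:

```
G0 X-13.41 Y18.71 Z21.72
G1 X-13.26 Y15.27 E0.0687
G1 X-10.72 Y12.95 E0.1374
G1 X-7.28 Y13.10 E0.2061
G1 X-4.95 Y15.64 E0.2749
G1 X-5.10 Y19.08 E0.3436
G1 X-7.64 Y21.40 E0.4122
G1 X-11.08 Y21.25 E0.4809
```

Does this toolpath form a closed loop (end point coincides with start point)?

no

Start point (G0): (-13.41, 18.71). End point (last G1): the path does not return to the start — open.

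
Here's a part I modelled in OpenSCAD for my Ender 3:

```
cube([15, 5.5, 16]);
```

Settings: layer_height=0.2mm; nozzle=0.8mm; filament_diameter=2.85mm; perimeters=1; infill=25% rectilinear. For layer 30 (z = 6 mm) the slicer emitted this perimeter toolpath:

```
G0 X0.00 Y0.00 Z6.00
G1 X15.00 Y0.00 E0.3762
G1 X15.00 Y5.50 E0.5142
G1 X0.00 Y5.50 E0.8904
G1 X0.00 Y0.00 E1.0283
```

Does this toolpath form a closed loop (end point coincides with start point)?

Start point (G0): (0.00, 0.00). End point (last G1): the path returns to the start — closed.

yes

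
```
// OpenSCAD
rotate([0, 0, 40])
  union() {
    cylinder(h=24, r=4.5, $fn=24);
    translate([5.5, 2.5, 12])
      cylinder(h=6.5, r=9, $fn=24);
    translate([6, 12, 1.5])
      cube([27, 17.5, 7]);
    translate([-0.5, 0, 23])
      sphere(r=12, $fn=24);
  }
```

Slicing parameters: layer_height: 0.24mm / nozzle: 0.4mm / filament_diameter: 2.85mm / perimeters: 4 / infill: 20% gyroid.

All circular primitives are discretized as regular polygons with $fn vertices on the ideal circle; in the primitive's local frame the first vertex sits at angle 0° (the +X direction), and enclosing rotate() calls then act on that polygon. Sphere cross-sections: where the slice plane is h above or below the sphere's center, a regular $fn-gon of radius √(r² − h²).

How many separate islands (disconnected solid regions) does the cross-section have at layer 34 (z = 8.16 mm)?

2

At z = 8.16 mm: the cylinder: section is a regular 24-gon, circumradius r=4.5; the cylinder at (5.5, 2.5) is absent (z outside [12, 18.5]); the cube at (6, 12) (footprint 27×17.5) is included at this height; the sphere at (-0.5, 0) is not intersected at this z (|z−center|=14.840 > r=12); Merging all regions: the 2 present regions are separate (no shared area or edge), so areas and boundary lengths simply add and each stays a separate island — 2 connected regions; (rotated 40° about Z; rotation is an isometry so areas/perimeters/island counts are preserved). Overall, the cross-section has 2 separate islands. Island count = 2.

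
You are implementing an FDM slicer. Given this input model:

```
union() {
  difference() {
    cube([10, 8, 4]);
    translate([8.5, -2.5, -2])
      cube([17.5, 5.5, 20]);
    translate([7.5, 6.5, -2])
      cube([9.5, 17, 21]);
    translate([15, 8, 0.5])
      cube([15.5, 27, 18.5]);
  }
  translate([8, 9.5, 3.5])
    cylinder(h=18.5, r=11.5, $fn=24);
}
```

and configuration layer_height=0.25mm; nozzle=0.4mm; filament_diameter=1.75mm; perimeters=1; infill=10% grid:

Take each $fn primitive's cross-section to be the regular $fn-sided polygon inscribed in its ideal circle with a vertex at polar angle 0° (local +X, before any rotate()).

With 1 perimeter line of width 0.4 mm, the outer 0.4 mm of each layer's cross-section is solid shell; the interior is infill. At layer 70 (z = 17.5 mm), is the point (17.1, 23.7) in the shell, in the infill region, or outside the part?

At z = 17.5 mm: the cube is absent (z outside [0, 4]); the cube at (8.5, -2.5) (footprint 17.5×5.5) is included at this height; the cube at (7.5, 6.5) (footprint 9.5×17) is included at this height; the 15.5×27 cube at (15, 8) contributes its full rectangle; Taking the first minus the rest: the first operand is absent here, so nothing remains; the cylinder at (8, 9.5): section is a regular 24-gon, circumradius r=11.5; Merging all regions: only the r=11.5 cylinder at (8, 9.5) is present, so the union is just that shape — 1 connected region. Overall, the cross-section is a single solid region. The nearest boundary edge runs (16.13, 17.63)→(13.75, 19.46); distance from the point to it = 5.40 mm. The point is not inside any of the regions above, so it lies outside the cross-section (5.40 mm from the nearest boundary).

outside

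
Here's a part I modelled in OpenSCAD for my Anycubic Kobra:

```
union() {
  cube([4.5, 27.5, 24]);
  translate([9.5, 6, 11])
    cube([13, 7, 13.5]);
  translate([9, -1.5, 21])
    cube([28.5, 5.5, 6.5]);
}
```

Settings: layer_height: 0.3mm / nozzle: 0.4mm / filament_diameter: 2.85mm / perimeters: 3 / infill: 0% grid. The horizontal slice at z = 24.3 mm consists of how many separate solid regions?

2

At z = 24.3 mm: the cube is not intersected at this z (z outside [0, 24]); the cube at (9.5, 6) is present — its section is the full 13×7 rectangle; the cube at (9, -1.5) is present — its section is the full 28.5×5.5 rectangle; Taking the union: the 2 present regions are separate (no shared area or edge), so areas and boundary lengths simply add and each stays a separate island — 2 connected regions. The result has 2 disconnected regions.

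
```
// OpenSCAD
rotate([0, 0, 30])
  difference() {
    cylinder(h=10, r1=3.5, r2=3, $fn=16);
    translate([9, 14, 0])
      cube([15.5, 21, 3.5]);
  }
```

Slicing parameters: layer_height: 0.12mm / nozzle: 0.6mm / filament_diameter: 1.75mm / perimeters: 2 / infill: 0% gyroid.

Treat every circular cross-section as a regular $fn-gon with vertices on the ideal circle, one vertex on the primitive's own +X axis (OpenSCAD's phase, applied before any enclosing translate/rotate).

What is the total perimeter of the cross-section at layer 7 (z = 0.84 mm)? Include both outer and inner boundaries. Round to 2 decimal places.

21.59 mm

At z = 0.84 mm: the cone contributes a regular 16-gon of circumradius 3.458 (interpolated between r1=3.5 and r2=3 at t=0.084) (perimeter = 2·16·3.458·sin(180°/16) = 21.59 mm); the cube at (9, 14) (footprint 15.5×21) is included at this height (perimeter 73.00 mm); Subtracting the remaining from the first: starting from the cone, the 15.5×21 cube at (9, 14) misses the remaining region (no effect) — boundary = 21.59 mm; (whole slice rotated 30° about Z — lengths, areas and connectivity unchanged). Overall, the cross-section is a single solid region. Total boundary length (outer) = 21.59 mm.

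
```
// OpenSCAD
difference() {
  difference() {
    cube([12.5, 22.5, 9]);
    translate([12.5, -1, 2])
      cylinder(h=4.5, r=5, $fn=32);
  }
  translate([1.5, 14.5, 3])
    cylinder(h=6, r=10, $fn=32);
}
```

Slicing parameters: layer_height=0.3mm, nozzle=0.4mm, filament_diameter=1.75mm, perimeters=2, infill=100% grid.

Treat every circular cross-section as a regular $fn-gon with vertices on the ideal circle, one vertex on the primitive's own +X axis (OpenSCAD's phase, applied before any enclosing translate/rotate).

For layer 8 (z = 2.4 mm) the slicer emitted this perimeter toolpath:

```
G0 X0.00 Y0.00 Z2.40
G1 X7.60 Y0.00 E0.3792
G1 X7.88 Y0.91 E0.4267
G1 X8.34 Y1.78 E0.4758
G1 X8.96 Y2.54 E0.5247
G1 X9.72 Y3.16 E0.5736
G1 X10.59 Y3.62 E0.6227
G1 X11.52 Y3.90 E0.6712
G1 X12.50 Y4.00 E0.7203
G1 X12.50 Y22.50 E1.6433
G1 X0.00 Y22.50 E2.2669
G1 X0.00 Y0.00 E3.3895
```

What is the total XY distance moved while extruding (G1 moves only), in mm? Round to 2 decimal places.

Sum the Euclidean lengths of each G1 segment: total = 67.94 mm.

67.94 mm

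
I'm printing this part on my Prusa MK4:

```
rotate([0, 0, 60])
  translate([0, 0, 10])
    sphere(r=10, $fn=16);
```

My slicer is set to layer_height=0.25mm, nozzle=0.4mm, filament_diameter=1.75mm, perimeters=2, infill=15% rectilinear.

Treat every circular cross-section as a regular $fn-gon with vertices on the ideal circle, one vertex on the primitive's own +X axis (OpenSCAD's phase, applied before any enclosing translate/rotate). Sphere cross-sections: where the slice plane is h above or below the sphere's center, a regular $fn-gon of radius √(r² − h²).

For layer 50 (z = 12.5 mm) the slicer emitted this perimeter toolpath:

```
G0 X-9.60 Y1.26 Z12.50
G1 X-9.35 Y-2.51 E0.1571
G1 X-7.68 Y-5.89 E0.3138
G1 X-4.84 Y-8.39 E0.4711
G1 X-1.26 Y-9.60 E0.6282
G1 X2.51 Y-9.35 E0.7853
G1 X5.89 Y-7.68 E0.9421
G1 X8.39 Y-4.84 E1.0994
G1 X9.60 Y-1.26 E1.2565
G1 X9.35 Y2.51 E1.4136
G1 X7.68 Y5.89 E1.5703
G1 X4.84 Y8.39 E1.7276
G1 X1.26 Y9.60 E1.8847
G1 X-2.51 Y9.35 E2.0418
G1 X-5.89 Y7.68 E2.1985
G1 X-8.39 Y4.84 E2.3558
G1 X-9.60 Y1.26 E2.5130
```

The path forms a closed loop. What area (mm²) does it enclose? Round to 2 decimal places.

Apply the shoelace formula to the sequence of (X, Y) vertices; enclosed area = 286.98 mm².

286.98 mm²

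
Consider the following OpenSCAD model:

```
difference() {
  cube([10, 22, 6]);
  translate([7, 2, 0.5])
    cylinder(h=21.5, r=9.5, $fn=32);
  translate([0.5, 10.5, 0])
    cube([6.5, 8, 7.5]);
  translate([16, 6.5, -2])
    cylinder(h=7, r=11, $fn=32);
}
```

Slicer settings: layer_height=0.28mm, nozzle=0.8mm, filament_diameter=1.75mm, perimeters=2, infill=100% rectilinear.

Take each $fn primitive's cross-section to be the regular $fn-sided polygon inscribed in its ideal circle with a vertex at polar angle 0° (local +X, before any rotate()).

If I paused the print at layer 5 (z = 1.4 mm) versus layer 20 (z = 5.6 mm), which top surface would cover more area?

layer 20 (z = 5.6 mm)

Layer 5 (z = 1.4): the 10×22 cube contributes its full rectangle (area 220.00 mm²); the cylinder at (7, 2): section is a regular 32-gon, circumradius r=9.5 (area = (32/2)·9.500²·sin(360°/32) = 281.71 mm²); the 6.5×8 cube at (0.5, 10.5) contributes its full rectangle (area 52.00 mm²); the r=11 cylinder at (16, 6.5) gives a regular 32-gon of circumradius 11 (constant along its height) (area = (32/2)·11.000²·sin(360°/32) = 377.69 mm²); Subtracting the remaining from the first: starting from the 10×22 cube (220.00 mm²), the r=9.5 cylinder at (7, 2) partially overlaps it — only the 107.55 mm² overlap (of its 281.71 mm²) is removed, clipping the outline; the 6.5×8 cube at (0.5, 10.5) partially overlaps it — only the 49.27 mm² overlap (of its 52.00 mm²) is removed, clipping the outline; the r=11 cylinder at (16, 6.5) partially overlaps it — only the 9.30 mm² overlap (of its 377.69 mm²) is removed, clipping the outline — area = 53.89 mm². So its area = 53.89 mm². Layer 20 (z = 5.6): the 10×22 cube contributes its full rectangle (area 220.00 mm²); the r=9.5 cylinder at (7, 2) gives a regular 32-gon of circumradius 9.5 (constant along its height) (area = (32/2)·9.500²·sin(360°/32) = 281.71 mm²); the 6.5×8 cube at (0.5, 10.5) contributes its full rectangle (area 52.00 mm²); the cylinder at (16, 6.5) is not intersected at this z (z outside [-2, 5]); After the difference (first − rest): starting from the 10×22 cube (220.00 mm²), the r=9.5 cylinder at (7, 2) partially overlaps it — only the 107.55 mm² overlap (of its 281.71 mm²) is removed, clipping the outline; the 6.5×8 cube at (0.5, 10.5) partially overlaps it — only the 49.27 mm² overlap (of its 52.00 mm²) is removed, clipping the outline — area = 63.18 mm². So its area = 63.18 mm². Layer 20 is larger (63.18 vs 53.89 mm²).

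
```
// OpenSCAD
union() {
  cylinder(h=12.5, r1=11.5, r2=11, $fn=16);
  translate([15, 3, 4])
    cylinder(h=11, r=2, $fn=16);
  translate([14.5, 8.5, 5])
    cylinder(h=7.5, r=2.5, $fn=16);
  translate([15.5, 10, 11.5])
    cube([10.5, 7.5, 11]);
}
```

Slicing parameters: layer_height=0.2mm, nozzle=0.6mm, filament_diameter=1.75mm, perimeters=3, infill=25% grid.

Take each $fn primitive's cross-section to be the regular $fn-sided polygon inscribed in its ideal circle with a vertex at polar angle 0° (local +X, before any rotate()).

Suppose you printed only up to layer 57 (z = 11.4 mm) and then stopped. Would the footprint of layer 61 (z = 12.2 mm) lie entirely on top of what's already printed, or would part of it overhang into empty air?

Compare the two slices. At z = 11.4: the cone (r1=11.5→r2=11) has section circumradius 11.044 here — a regular 16-gon (area = (16/2)·11.044²·sin(360°/16) = 373.41 mm²); the r=2 cylinder at (15, 3) gives a regular 16-gon of circumradius 2 (constant along its height) (area = (16/2)·2.000²·sin(360°/16) = 12.25 mm²); the r=2.5 cylinder at (14.5, 8.5) contributes a regular 16-gon of circumradius 2.5 (area = (16/2)·2.500²·sin(360°/16) = 19.13 mm²); the cube at (15.5, 10) is absent (z outside [11.5, 22.5]); Taking the union: the 3 present regions are separate (no shared area or edge), so areas and boundary lengths simply add and each stays a separate island — area = 404.79 mm². At z = 12.2: the cone contributes a regular 16-gon of circumradius 11.012 (interpolated between r1=11.5 and r2=11 at t=0.976) (area = (16/2)·11.012²·sin(360°/16) = 371.25 mm²); the cylinder at (15, 3): section is a regular 16-gon, circumradius r=2 (area = (16/2)·2.000²·sin(360°/16) = 12.25 mm²); the r=2.5 cylinder at (14.5, 8.5) contributes a regular 16-gon of circumradius 2.5 (area = (16/2)·2.500²·sin(360°/16) = 19.13 mm²); the 10.5×7.5 cube at (15.5, 10) contributes its full rectangle (area 78.75 mm²); Combining (union): the regions partially overlap — summed areas 481.38 mm² minus the doubly-counted overlap 0.43 mm² gives 480.95 mm² — area = 480.95 mm². Checking containment: at z = 12.2 the cross-section extends beyond the z = 11.4 cross-section by about 78.32 mm².

part overhangs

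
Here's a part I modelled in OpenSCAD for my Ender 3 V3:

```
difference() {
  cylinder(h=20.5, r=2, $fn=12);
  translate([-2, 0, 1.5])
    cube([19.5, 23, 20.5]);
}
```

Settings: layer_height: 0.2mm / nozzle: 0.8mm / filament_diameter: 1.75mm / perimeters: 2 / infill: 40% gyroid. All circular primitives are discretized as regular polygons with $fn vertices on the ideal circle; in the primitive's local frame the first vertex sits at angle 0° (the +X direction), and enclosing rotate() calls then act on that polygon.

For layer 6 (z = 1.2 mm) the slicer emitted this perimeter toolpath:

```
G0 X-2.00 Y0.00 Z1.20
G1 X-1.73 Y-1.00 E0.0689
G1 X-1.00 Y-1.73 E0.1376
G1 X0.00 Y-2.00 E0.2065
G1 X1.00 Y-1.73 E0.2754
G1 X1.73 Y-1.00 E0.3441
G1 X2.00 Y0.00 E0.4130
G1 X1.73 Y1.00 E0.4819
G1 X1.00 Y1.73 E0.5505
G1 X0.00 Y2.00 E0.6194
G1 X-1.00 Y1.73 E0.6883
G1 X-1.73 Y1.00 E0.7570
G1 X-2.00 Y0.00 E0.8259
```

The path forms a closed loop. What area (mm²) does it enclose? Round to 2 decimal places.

Apply the shoelace formula to the sequence of (X, Y) vertices; enclosed area = 11.99 mm².

11.99 mm²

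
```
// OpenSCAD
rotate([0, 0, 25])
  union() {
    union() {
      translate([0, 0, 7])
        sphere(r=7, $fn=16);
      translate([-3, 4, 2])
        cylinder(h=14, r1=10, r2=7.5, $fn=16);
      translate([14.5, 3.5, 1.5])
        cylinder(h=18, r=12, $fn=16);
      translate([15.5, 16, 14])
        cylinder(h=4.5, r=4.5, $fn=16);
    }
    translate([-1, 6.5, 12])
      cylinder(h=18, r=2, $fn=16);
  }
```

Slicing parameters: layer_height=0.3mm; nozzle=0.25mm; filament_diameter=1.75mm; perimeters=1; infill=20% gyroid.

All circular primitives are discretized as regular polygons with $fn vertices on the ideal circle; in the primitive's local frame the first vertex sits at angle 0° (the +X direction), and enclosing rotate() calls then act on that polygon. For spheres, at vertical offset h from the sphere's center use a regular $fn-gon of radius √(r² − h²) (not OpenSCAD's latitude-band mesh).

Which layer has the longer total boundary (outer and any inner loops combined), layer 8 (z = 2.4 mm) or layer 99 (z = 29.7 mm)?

layer 8 (z = 2.4 mm)

Layer 8 (z = 2.4): the sphere: section is a regular 16-gon, circumradius = √(r²−h²) = √(7²−4.6²) = 5.276 (perimeter = 2·16·5.276·sin(180°/16) = 32.94 mm); the cone at (-3, 4): at t=0.029 of its height the radius interpolates to r₁+(r₂−r₁)t = 9.929, giving a regular 16-gon of that circumradius (perimeter = 2·16·9.929·sin(180°/16) = 61.98 mm); the cylinder at (14.5, 3.5): section is a regular 16-gon, circumradius r=12 (perimeter = 2·16·12.000·sin(180°/16) = 74.91 mm); the cylinder at (15.5, 16) is not intersected at this z (z outside [14, 18.5]); Merging all regions: the regions partially overlap (shared area 119.47 mm²), so the edge portions inside another operand are dropped and the merged outline is re-measured after clipping — boundary = 109.82 mm; the cylinder at (-1, 6.5) does not reach this height (z outside [12, 30]); Merging all regions: only the result so far is present, so the union is just that shape — boundary = 109.82 mm; (rotated 25° about Z; rotation is an isometry so areas/perimeters/island counts are preserved). So its perimeter = 109.82 mm. Layer 99 (z = 29.7): the sphere does not reach this height (|z−center|=22.700 > r=7); the cone at (-3, 4) is absent (z outside [2, 16]); the cylinder at (14.5, 3.5) is absent (z outside [1.5, 19.5]); the cylinder at (15.5, 16) is not intersected at this z (z outside [14, 18.5]); Taking the union: nothing is present at this height; the cylinder at (-1, 6.5): section is a regular 16-gon, circumradius r=2 (perimeter = 2·16·2.000·sin(180°/16) = 12.49 mm); Taking the union: only the r=2 cylinder at (-1, 6.5) is present, so the union is just that shape — boundary = 12.49 mm; (rotated 25° about Z; rotation is an isometry so areas/perimeters/island counts are preserved). So its perimeter = 12.49 mm. Layer 8 is larger (109.82 vs 12.49 mm).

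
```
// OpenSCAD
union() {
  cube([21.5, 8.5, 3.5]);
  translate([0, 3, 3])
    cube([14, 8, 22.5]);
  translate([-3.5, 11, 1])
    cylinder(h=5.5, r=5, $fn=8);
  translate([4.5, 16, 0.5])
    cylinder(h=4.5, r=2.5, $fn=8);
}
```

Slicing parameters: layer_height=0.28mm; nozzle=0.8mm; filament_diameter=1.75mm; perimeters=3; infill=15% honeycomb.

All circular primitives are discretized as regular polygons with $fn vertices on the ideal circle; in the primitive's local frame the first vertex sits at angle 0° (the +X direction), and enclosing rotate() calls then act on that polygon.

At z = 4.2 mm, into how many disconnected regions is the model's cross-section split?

At z = 4.2 mm: the cube does not reach this height (z outside [0, 3.5]); the cube at (0, 3) (footprint 14×8) is included at this height; the r=5 cylinder at (-3.5, 11) contributes a regular 8-gon of circumradius 5; the r=2.5 cylinder at (4.5, 16) gives a regular 8-gon of circumradius 2.5 (constant along its height); Combining (union): the regions partially overlap (shared area 2.71 mm²), so overlapping operands fuse into one piece — 2 connected regions. The result has 2 disconnected regions.

2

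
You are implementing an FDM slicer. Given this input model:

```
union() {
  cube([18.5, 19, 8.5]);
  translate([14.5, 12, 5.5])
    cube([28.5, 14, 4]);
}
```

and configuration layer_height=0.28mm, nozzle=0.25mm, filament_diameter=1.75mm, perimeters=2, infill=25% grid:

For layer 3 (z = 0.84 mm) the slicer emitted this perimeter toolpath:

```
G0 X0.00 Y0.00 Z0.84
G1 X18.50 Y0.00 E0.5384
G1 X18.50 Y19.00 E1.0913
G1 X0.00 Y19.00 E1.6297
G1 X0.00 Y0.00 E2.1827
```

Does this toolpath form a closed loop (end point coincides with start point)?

yes

Start point (G0): (0.00, 0.00). End point (last G1): the path returns to the start — closed.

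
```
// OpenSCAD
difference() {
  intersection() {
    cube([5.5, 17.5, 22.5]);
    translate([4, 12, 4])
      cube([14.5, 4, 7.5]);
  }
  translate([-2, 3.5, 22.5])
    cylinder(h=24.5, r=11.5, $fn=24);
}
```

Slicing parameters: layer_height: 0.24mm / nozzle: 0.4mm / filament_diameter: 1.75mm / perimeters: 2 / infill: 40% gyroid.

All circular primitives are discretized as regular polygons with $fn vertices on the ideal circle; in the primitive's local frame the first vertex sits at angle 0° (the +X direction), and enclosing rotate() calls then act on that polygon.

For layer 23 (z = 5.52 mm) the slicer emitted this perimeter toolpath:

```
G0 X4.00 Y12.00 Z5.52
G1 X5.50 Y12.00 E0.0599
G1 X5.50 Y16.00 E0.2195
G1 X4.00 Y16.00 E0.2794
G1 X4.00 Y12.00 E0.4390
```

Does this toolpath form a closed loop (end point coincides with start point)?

yes

Start point (G0): (4.00, 12.00). End point (last G1): the path returns to the start — closed.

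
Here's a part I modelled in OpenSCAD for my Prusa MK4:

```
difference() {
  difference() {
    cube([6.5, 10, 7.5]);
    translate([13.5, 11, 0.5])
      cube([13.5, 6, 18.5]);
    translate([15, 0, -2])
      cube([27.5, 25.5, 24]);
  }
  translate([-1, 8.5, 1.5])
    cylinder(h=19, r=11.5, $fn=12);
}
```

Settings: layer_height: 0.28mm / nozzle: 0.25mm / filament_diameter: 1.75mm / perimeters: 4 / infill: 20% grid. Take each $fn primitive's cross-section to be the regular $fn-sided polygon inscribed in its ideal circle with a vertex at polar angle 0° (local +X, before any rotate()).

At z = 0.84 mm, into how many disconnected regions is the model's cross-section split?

1

At z = 0.84 mm: the 6.5×10 cube contributes its full rectangle; the 13.5×6 cube at (13.5, 11) contributes its full rectangle; the cube at (15, 0) is present — its section is the full 27.5×25.5 rectangle; After the difference (first − rest): starting from the 6.5×10 cube, the 13.5×6 cube at (13.5, 11) misses the remaining region (no effect); the 27.5×25.5 cube at (15, 0) misses the remaining region (no effect) — 1 connected region; the cylinder at (-1, 8.5) does not reach this height (z outside [1.5, 20.5]); Taking the first minus the rest: none of the subtracted shapes is present at this height, so the result so far is unchanged — 1 connected region. The result has 1 disconnected region.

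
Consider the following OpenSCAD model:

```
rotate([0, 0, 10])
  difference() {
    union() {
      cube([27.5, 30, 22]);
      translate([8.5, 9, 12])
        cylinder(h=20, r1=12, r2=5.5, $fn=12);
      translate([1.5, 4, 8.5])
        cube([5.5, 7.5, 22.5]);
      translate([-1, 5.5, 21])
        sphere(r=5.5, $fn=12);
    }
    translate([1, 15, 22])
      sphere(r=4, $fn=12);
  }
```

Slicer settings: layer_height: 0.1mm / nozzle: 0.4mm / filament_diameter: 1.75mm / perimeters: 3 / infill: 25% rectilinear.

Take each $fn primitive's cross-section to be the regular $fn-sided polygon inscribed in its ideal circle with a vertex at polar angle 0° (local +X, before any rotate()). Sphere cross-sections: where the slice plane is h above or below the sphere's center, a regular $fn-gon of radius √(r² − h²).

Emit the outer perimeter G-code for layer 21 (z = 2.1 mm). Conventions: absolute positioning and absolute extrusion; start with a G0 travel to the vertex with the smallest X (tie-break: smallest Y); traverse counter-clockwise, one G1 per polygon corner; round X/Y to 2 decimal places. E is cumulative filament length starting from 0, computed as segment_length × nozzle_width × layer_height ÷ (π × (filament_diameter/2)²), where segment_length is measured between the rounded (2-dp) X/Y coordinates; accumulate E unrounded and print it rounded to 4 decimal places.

G0 X-5.21 Y29.54 Z2.10
G1 X0.00 Y0.00 E0.4988
G1 X27.08 Y4.78 E0.9561
G1 X21.87 Y34.32 E1.4550
G1 X-5.21 Y29.54 E1.9123

At z = 2.1 mm: the cube is present — its section is the full 27.5×30 rectangle; the cone at (8.5, 9) does not reach this height (z outside [12, 32]); the cube at (1.5, 4) does not reach this height (z outside [8.5, 31]); the sphere at (-1, 5.5) is absent (|z−center|=18.900 > r=5.5); Taking the union: only the 27.5×30 cube is present, so the union is just that shape — 1 connected region; the sphere at (1, 15) is absent (|z−center|=19.900 > r=4); Taking the first minus the rest: none of the subtracted shapes is present at this height, so the result so far is unchanged — 1 connected region; (whole slice rotated 10° about Z — lengths, areas and connectivity unchanged). The outline is a single polygon with 4 vertices. Extrusion per mm of travel: 0.4 × 0.1 / (π × 0.875²) = 0.016630. Accumulating E over each segment gives final E = 1.9123.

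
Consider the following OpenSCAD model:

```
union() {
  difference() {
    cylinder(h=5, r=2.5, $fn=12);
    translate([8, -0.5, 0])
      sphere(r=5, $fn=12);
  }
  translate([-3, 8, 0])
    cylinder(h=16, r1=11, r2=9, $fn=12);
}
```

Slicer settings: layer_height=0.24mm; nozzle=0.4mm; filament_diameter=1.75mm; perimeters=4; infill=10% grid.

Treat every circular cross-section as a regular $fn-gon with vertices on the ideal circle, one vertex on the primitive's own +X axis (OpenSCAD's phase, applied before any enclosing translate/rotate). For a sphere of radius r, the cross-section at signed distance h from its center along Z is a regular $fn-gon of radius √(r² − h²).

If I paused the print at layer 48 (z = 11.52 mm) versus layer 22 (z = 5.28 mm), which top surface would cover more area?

layer 22 (z = 5.28 mm)

Layer 48 (z = 11.52): the cylinder does not reach this height (z outside [0, 5]); the sphere at (8, -0.5) is absent (|z−center|=11.520 > r=5); After the difference (first − rest): the first operand is absent here, so nothing remains; the cone at (-3, 8) contributes a regular 12-gon of circumradius 9.560 (interpolated between r1=11 and r2=9 at t=0.720) (area = (12/2)·9.560²·sin(360°/12) = 274.18 mm²); Combining (union): only the cone at (-3, 8) is present, so the union is just that shape — area = 274.18 mm². So its area = 274.18 mm². Layer 22 (z = 5.28): the cylinder does not reach this height (z outside [0, 5]); the sphere at (8, -0.5) does not reach this height (|z−center|=5.280 > r=5); Taking the first minus the rest: the first operand is absent here, so nothing remains; the cone at (-3, 8) contributes a regular 12-gon of circumradius 10.340 (interpolated between r1=11 and r2=9 at t=0.330) (area = (12/2)·10.340²·sin(360°/12) = 320.75 mm²); Combining (union): only the cone at (-3, 8) is present, so the union is just that shape — area = 320.75 mm². So its area = 320.75 mm². Layer 22 is larger (320.75 vs 274.18 mm²).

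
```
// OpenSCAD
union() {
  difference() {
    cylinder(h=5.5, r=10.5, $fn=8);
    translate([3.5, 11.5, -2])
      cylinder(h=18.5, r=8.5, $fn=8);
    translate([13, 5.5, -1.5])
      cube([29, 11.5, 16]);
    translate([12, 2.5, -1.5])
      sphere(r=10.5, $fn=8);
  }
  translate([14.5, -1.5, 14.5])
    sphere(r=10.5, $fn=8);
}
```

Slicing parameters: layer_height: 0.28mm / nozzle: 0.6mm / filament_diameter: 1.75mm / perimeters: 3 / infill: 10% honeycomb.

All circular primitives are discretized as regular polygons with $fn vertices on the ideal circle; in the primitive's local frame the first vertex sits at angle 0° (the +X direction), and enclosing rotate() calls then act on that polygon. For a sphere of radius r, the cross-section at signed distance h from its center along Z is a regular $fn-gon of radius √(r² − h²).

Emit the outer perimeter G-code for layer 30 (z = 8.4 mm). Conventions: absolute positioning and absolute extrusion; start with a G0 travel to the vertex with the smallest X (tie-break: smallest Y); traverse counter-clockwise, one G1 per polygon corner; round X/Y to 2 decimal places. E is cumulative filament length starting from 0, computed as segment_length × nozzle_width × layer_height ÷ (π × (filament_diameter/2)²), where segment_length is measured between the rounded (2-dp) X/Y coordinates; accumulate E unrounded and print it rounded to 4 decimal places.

G0 X5.95 Y-1.50 Z8.40
G1 X8.46 Y-7.54 E0.4568
G1 X14.50 Y-10.05 E0.9137
G1 X20.54 Y-7.54 E1.3705
G1 X23.05 Y-1.50 E1.8274
G1 X20.54 Y4.54 E2.2842
G1 X14.50 Y7.05 E2.7411
G1 X8.46 Y4.54 E3.1979
G1 X5.95 Y-1.50 E3.6548

At z = 8.4 mm: the cylinder is not intersected at this z (z outside [0, 5.5]); the r=8.5 cylinder at (3.5, 11.5) contributes a regular 8-gon of circumradius 8.5; the cube at (13, 5.5) (footprint 29×11.5) is included at this height; the r=10.5 sphere at (12, 2.5) contributes a regular 8-gon of circumradius √(10.5²−9.9²) = 3.499; After the difference (first − rest): the first operand is absent here, so nothing remains; the sphere at (14.5, -1.5): section is a regular 8-gon, circumradius = √(r²−h²) = √(10.5²−6.1²) = 8.546; Taking the union: only the r=10.5 sphere at (14.5, -1.5) is present, so the union is just that shape — 1 connected region. The outline is a single polygon with 8 vertices. Extrusion per mm of travel: 0.6 × 0.28 / (π × 0.875²) = 0.069846. Accumulating E over each segment gives final E = 3.6548.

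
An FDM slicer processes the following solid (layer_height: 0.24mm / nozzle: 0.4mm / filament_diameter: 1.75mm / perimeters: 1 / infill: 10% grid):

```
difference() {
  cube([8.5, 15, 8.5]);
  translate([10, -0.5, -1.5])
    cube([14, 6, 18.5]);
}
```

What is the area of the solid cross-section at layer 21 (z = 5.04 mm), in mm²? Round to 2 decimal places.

At z = 5.04 mm: the cube is present — its section is the full 8.5×15 rectangle (area 127.50 mm²); the cube at (10, -0.5) is present — its section is the full 14×6 rectangle (area 84.00 mm²); Subtracting the remaining from the first: starting from the 8.5×15 cube (127.50 mm²), the 14×6 cube at (10, -0.5) misses the remaining region (no effect) — area = 127.50 mm². Overall, the cross-section is a single solid region. Net area = 127.50 mm².

127.50 mm²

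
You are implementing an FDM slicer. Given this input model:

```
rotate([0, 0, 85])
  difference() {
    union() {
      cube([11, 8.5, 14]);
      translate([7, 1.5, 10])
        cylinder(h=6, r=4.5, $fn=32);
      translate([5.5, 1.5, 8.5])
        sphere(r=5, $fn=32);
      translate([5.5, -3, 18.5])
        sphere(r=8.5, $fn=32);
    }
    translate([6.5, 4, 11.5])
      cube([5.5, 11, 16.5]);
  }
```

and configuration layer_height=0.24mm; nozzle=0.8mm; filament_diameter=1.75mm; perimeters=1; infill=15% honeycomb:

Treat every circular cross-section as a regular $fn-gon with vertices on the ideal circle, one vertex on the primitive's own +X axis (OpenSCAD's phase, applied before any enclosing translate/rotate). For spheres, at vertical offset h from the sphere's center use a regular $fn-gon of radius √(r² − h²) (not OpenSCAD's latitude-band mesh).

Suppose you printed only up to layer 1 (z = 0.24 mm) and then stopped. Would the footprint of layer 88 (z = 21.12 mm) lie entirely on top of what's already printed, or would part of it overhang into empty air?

part overhangs

Compare the two slices. At z = 0.24: the cube (footprint 11×8.5) is included at this height (area 93.50 mm²); the cylinder at (7, 1.5) does not reach this height (z outside [10, 16]); the sphere at (5.5, 1.5) does not reach this height (|z−center|=8.260 > r=5); the sphere at (5.5, -3) is absent (|z−center|=18.260 > r=8.5); Taking the union: only the 11×8.5 cube is present, so the union is just that shape — area = 93.50 mm²; the cube at (6.5, 4) does not reach this height (z outside [11.5, 28]); After the difference (first − rest): none of the subtracted shapes is present at this height, so the result so far is unchanged — area = 93.50 mm²; (rotated 85° about Z; rotation is an isometry so areas/perimeters/island counts are preserved). At z = 21.12: the cube is absent (z outside [0, 14]); the cylinder at (7, 1.5) does not reach this height (z outside [10, 16]); the sphere at (5.5, 1.5) is absent (|z−center|=12.620 > r=5); the r=8.5 sphere at (5.5, -3) slices to a regular 32-gon of circumradius 8.086 (√(r²−h²) with h=2.62 from center) (area = (32/2)·8.086²·sin(360°/32) = 204.10 mm²); Combining (union): only the r=8.5 sphere at (5.5, -3) is present, so the union is just that shape — area = 204.10 mm²; the 5.5×11 cube at (6.5, 4) contributes its full rectangle (area 60.50 mm²); Taking the first minus the rest: starting from that combined region (204.10 mm²), the 5.5×11 cube at (6.5, 4) partially overlaps it — only the 1.82 mm² overlap (of its 60.50 mm²) is removed, clipping the outline — area = 202.27 mm²; (rotated 85° about Z; rotation is an isometry so areas/perimeters/island counts are preserved). Checking containment: at z = 21.12 the cross-section extends beyond the z = 0.24 cross-section by about 155.91 mm².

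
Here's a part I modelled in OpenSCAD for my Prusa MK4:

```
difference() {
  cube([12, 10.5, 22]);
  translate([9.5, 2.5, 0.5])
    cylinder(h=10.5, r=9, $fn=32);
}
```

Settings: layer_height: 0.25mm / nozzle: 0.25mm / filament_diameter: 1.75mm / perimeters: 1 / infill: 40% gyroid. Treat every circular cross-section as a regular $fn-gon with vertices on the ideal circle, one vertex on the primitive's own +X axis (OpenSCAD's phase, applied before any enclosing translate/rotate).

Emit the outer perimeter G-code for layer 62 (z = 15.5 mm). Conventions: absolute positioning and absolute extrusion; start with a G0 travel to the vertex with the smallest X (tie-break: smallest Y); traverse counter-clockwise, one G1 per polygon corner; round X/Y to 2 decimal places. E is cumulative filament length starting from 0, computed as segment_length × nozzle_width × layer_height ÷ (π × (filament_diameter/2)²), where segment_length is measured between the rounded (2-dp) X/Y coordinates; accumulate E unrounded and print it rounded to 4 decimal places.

At z = 15.5 mm: the 12×10.5 cube contributes its full rectangle; the cylinder at (9.5, 2.5) is not intersected at this z (z outside [0.5, 11]); Taking the first minus the rest: none of the subtracted shapes is present at this height, so the 12×10.5 cube is unchanged — 1 connected region. The outline is a single polygon with 4 vertices. Extrusion per mm of travel: 0.25 × 0.25 / (π × 0.875²) = 0.025984. Accumulating E over each segment gives final E = 1.1693.

G0 X0.00 Y0.00 Z15.50
G1 X12.00 Y0.00 E0.3118
G1 X12.00 Y10.50 E0.5847
G1 X0.00 Y10.50 E0.8965
G1 X0.00 Y0.00 E1.1693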